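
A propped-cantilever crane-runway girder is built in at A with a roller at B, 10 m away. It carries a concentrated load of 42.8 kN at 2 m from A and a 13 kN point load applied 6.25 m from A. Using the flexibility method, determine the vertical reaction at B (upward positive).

R_B = 8.427 kN

Take the reaction at B as the redundant and release it; the primary structure is a cantilever fixed at A.
Deflection at B on the released cantilever, summing each load's contribution:
  point load 42.8 at a = 2: Pa²(3L − a)/(6EI) = 798.9/EI
  point load 13 at a = 6.25: Pa²(3L − a)/(6EI) = 2010/EI
  δ_0 = 2809/EI
Tip deflection under a unit load at B: L³/(3EI) = 333.3/EI.
The prop prevents deflection at B: R_B = δ_0/δ_{BB} = 2809/333.3 = 8.427 kN.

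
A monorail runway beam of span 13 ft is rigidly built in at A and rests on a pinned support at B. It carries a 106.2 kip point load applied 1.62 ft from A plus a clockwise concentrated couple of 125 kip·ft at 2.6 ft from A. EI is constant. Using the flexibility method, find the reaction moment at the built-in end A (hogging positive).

M_A = 198.7 kip·ft

Remove the prop at B; the released (primary) structure is a cantilever built in at A.
Primary-structure tip deflection at B by superposition:
  point load 106.2 at a = 1.62: Pa²(3L − a)/(6EI) = 1736/EI
  clockwise couple 125 at a = 2.6: M₀a(2L − a)/(2EI) = 3802/EI
  δ_0 = 5539/EI
Flexibility coefficient — unit upward force at B: δ_{BB} = L³/(3EI) = 732.3/EI.
Compatibility at B: δ_0 − R_B·δ_{BB} = 0, so R_B = 5539/732.3 = 7.563 kip.
Moment equilibrium about A: M_A = Σ(load moments about A) − R_B·L = 297 − 7.563×13 = 198.7 kip·ft.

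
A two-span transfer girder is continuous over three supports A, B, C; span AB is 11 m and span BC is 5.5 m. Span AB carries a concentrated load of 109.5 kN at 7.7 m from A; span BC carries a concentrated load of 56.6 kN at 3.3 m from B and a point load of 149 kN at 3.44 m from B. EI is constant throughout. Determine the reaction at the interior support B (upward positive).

Release continuity at B by inserting a hinge; the redundant is the internal moment M_B. The primary structure is two simply-supported spans AB and BC.
Discontinuity in slope at B on the released structure — sum the simple-span end rotations:
  span AB: point load 109.5 at a = 7.7: Pab(L + a)/(6LEI) = 788.3/EI
  span BC: point load 56.6 at a = 3.3: Pab(L + b)/(6LEI) = 95.88/EI
  span BC: point load 149 at a = 3.44: Pab(L + b)/(6LEI) = 241.9/EI
  relative rotation θ_0 = (788.3 + 337.8)/EI = 1126/EI
A unit hogging moment at B produces rotation L₁/(3EI) + L₂/(3EI) = 5.5/EI.
Slope continuity at B: θ_0 = M_B·5.5/EI, so M_B = 1126/5.5 = 204.7 kN·m (hogging).
Span AB, ΣM about A with M_B applied at B: R_B^{AB}·11 = 843.1 + 204.7, so R_B^{AB} = 95.26 kN and R_A = 109.5 − 95.26 = 14.24 kN.
Span BC, ΣM about C: R_B^{BC}·5.5 = 431.5 + 204.7, so R_B^{BC} = 115.7 kN and R_C = 205.6 − 115.7 = 89.93 kN.
R_B = 95.26 + 115.7 = 210.9 kN.

R_B = 210.9 kN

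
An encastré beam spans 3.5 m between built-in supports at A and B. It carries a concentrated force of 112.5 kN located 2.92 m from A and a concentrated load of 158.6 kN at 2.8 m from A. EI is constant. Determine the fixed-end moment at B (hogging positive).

Release both end moments; the primary structure is a simply-supported span AB with redundants M_A and M_B.
Simple-span end rotations at A and B under the given loads:
  at A: point load 112.5 at a = 2.92: Pab(L + b)/(6LEI) = 37.02/EI
  at B: point load 112.5 at a = 2.92: Pab(L + a)/(6LEI) = 58.25/EI
  at A: point load 158.6 at a = 2.8: Pab(L + b)/(6LEI) = 62.17/EI
  at B: point load 158.6 at a = 2.8: Pab(L + a)/(6LEI) = 93.26/EI
  θ_A0 = 99.19/EI,  θ_B0 = 151.5/EI
Flexibility coefficients: a unit moment at one end gives L/(3EI) there and L/(6EI) at the far end, so f₁₁ = f₂₂ = 1.167/EI and f₁₂ = f₂₁ = 0.5833/EI.
Compatibility — zero rotation at each built-in end:
  1.167 M_A + 0.5833 M_B = 99.19
  0.5833 M_A + 1.167 M_B = 151.5
Solving the pair gives M_A = 26.78 kN·m and M_B = 116.5 kN·m (hogging).

M_B = 116.5 kN·m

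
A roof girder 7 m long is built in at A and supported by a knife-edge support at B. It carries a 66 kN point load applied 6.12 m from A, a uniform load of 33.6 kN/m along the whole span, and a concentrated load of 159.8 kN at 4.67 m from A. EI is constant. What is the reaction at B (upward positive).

R_B = 224.8 kN

Remove the prop at B; the released (primary) structure is a cantilever built in at A.
Deflection at B on the released cantilever, summing each load's contribution:
  point load 66 at a = 6.12: Pa²(3L − a)/(6EI) = 6131/EI
  UDL 33.6: wL⁴/(8EI) = 10084/EI
  point load 159.8 at a = 4.67: Pa²(3L − a)/(6EI) = 9485/EI
  δ_0 = 25700/EI
Tip deflection under a unit load at B: L³/(3EI) = 114.3/EI.
Compatibility at B: δ_0 − R_B·δ_{BB} = 0, so R_B = 25700/114.3 = 224.8 kN.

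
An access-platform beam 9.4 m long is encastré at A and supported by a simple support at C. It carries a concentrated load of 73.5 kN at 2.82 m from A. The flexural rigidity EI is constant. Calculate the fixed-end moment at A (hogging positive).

Take the reaction at C as the redundant and release it; the primary structure is a cantilever fixed at A.
Downward deflection at the released point C due to the loads:
  point load 73.5 at a = 2.82: Pa²(3L − a)/(6EI) = 2472/EI
Tip deflection under a unit load at C: L³/(3EI) = 276.9/EI.
Compatibility at C: δ_0 − R_C·δ_{CC} = 0, so R_C = 2472/276.9 = 8.93 kN.
Moment equilibrium about A: M_A = Σ(load moments about A) − R_C·L = 207.3 − 8.93×9.4 = 123.3 kN·m.

M_A = 123.3 kN·m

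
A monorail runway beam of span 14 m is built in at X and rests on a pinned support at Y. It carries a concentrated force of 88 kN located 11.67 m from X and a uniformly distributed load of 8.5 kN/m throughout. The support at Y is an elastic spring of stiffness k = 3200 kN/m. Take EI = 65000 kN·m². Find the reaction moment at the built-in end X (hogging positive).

M_X = 341.6 kN·m

Release the roller at Y. Primary structure: cantilever fixed at X.
Primary-structure tip deflection at Y by superposition:
  point load 88 at a = 11.67: Pa²(3L − a)/(6EI) = 60582/EI
  UDL 8.5: wL⁴/(8EI) = 40817/EI
  δ_0 = 101399/EI
Tip deflection under a unit load at Y: L³/(3EI) = 914.7/EI.
With EI = 65000 kN·m²: δ_0 = 1.56 m and δ_{YY} = 0.014072 m/kN.
Compatibility — the spring shortens by R_Y/k under the reaction it provides: δ_0 − R_Y·δ_{YY} = R_Y/k. With 1/k = 0.000313 m/kN, R_Y = δ_0 / (δ_{YY} + 1/k) = 1.56 / (0.014072 + 0.000313) = 108.5 kN.
Moment equilibrium about X: M_X = Σ(load moments about X) − R_Y·L = 1860 − 108.5×14 = 341.6 kN·m.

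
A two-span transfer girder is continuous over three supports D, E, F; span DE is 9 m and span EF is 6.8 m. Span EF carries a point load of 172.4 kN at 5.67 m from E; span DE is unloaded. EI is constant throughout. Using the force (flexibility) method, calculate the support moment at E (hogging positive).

Take M_E as the redundant. Released structure: two simple spans DE and EF with a hinge at E.
Rotations at E on the released spans (each span's end-slope, ×1/EI):
  span EF: point load 172.4 at a = 5.67: Pab(L + b)/(6LEI) = 214.7/EI
  relative rotation θ_0 = (0 + 214.7)/EI = 214.7/EI
A unit hogging moment at E produces rotation L₁/(3EI) + L₂/(3EI) = 5.267/EI.
Slope continuity at E: θ_0 = M_E·5.267/EI, so M_E = 214.7/5.267 = 40.76 kN·m (hogging).

M_E = 40.76 kN·m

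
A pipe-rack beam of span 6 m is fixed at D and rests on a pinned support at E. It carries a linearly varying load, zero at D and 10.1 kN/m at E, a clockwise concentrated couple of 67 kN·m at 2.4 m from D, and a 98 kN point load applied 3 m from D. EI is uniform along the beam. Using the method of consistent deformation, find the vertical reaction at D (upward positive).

Remove the prop at E; the released (primary) structure is a cantilever built in at D.
Downward deflection at the released point E due to the loads:
  triangular load, peak 10.1 at the free end: 11w₀L⁴/(120EI) = 1200/EI
  clockwise couple 67 at a = 2.4: M₀a(2L − a)/(2EI) = 771.8/EI
  point load 98 at a = 3: Pa²(3L − a)/(6EI) = 2205/EI
  δ_0 = 4177/EI
Tip deflection under a unit load at E: L³/(3EI) = 72/EI.
The prop prevents deflection at E: R_E = δ_0/δ_{EE} = 4177/72 = 58.01 kN.
Vertical equilibrium: R_D = ΣP − R_E = 128.3 − 58.01 = 70.29 kN.

R_D = 70.29 kN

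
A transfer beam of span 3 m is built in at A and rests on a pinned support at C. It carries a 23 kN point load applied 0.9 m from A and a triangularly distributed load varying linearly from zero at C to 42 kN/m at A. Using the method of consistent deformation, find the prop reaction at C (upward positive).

Remove the prop at C; the released (primary) structure is a cantilever built in at A.
Deflection at C on the released cantilever, summing each load's contribution:
  point load 23 at a = 0.9: Pa²(3L − a)/(6EI) = 25.15/EI
  triangular load, peak 42 at the fixed end: w₀L⁴/(30EI) = 113.4/EI
  δ_0 = 138.6/EI
Tip deflection under a unit load at C: L³/(3EI) = 9/EI.
Compatibility at C: δ_0 − R_C·δ_{CC} = 0, so R_C = 138.6/9 = 15.39 kN.

R_C = 15.39 kN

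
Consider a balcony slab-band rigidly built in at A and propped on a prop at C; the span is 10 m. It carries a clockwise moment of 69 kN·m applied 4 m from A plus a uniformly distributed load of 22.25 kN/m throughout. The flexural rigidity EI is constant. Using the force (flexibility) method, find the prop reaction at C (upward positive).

Take the reaction at C as the redundant and release it; the primary structure is a cantilever fixed at A.
Primary-structure tip deflection at C by superposition:
  clockwise couple 69 at a = 4: M₀a(2L − a)/(2EI) = 2208/EI
  UDL 22.25: wL⁴/(8EI) = 27812/EI
  δ_0 = 30020/EI
Tip deflection under a unit load at C: L³/(3EI) = 333.3/EI.
The prop prevents deflection at C: R_C = δ_0/δ_{CC} = 30020/333.3 = 90.06 kN.

R_C = 90.06 kN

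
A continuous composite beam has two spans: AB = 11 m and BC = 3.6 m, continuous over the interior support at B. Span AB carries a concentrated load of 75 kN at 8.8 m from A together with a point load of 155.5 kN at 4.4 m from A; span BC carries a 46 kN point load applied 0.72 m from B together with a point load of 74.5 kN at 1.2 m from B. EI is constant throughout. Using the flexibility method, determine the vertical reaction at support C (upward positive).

R_C = -56.01 kN

Insert a hinge at B; M_B is the redundant, and each span becomes simply supported.
Rotations at B on the released spans (each span's end-slope, ×1/EI):
  span AB: point load 75 at a = 8.8: Pab(L + a)/(6LEI) = 435.6/EI
  span AB: point load 155.5 at a = 4.4: Pab(L + a)/(6LEI) = 1054/EI
  span BC: point load 46 at a = 0.72: Pab(L + b)/(6LEI) = 28.62/EI
  span BC: point load 74.5 at a = 1.2: Pab(L + b)/(6LEI) = 59.6/EI
  relative rotation θ_0 = (1489 + 88.22)/EI = 1577/EI
A unit hogging moment at B produces rotation L₁/(3EI) + L₂/(3EI) = 4.867/EI.
Compatibility: M_B·(L₁+L₂)/(3EI) = θ_0, giving M_B = 324.1 kN·m (hogging).
Span BC, ΣM about C: R_B^{BC}·3.6 = 311.3 + 324.1, so R_B^{BC} = 176.5 kN and R_C = 120.5 − 176.5 = -56.01 kN.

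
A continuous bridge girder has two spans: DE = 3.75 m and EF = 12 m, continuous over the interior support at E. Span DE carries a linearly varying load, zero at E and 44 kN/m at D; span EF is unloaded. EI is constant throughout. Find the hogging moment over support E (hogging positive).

Insert a hinge at E; M_E is the redundant, and each span becomes simply supported.
Discontinuity in slope at E on the released structure — sum the simple-span end rotations:
  span DE: triangular load, peak 44: 7w₀L³/(360EI) = 45.12/EI
  relative rotation θ_0 = (45.12 + 0)/EI = 45.12/EI
A unit hogging moment at E produces rotation L₁/(3EI) + L₂/(3EI) = 5.25/EI.
Slope continuity at E: θ_0 = M_E·5.25/EI, so M_E = 45.12/5.25 = 8.594 kN·m (hogging).

M_E = 8.594 kN·m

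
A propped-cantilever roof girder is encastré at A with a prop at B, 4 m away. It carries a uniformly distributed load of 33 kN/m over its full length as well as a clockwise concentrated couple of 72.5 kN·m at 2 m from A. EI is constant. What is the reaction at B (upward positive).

R_B = 69.89 kN

Choose R_B as the redundant. The primary structure is the cantilever fixed at A.
Free-end deflection of the primary structure under the applied loading (downward +):
  UDL 33: wL⁴/(8EI) = 1056/EI
  clockwise couple 72.5 at a = 2: M₀a(2L − a)/(2EI) = 435/EI
  δ_0 = 1491/EI
Tip deflection under a unit load at B: L³/(3EI) = 21.33/EI.
The prop prevents deflection at B: R_B = δ_0/δ_{BB} = 1491/21.33 = 69.89 kN.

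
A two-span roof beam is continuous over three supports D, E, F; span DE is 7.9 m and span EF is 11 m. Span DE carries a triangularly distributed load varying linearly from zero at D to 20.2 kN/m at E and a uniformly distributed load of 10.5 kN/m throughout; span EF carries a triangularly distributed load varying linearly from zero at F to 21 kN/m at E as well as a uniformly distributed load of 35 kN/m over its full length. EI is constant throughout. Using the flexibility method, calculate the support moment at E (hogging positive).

M_E = 476.1 kN·m

Insert a hinge at E; M_E is the redundant, and each span becomes simply supported.
End slopes at the hinge E, treating each span as simply supported:
  span DE: triangular load, peak 20.2: w₀L³/(45EI) = 221.3/EI
  span DE: UDL 10.5: wL³/(24EI) = 215.7/EI
  span EF: triangular load, peak 21: w₀L³/(45EI) = 621.1/EI
  span EF: UDL 35: wL³/(24EI) = 1941/EI
  relative rotation θ_0 = (437 + 2562)/EI = 2999/EI
A unit hogging moment at E produces rotation L₁/(3EI) + L₂/(3EI) = 6.3/EI.
Compatibility: M_E·(L₁+L₂)/(3EI) = θ_0, giving M_E = 476.1 kN·m (hogging).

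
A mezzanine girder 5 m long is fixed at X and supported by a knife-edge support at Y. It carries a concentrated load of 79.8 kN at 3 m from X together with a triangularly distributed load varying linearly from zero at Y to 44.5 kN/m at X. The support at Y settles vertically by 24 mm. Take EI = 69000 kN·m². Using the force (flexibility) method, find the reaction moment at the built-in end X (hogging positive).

Remove the prop at Y; the released (primary) structure is a cantilever built in at X.
Free-end deflection of the primary structure under the applied loading (downward +):
  point load 79.8 at a = 3: Pa²(3L − a)/(6EI) = 1436/EI
  triangular load, peak 44.5 at the fixed end: w₀L⁴/(30EI) = 927.1/EI
  δ_0 = 2363/EI
Tip deflection under a unit load at Y: L³/(3EI) = 41.67/EI.
With EI = 69000 kN·m²: δ_0 = 0.034253 m and δ_{YY} = 0.000604 m/kN.
Compatibility — the beam at Y must follow the support down by 0.024 m: δ_0 − R_Y·δ_{YY} = 0.024, so R_Y = (0.034253 − 0.024)/0.000604 = 16.98 kN.
Moment equilibrium about X: M_X = Σ(load moments about X) − R_Y·L = 424.8 − 16.98×5 = 339.9 kN·m.

M_X = 339.9 kN·m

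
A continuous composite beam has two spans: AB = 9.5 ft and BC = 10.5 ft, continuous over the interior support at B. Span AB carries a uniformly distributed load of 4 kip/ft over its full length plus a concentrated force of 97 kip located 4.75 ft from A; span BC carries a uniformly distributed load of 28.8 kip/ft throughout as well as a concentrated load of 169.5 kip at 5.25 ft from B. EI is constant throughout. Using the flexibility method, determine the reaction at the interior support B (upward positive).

Insert a hinge at B; M_B is the redundant, and each span becomes simply supported.
Discontinuity in slope at B on the released structure — sum the simple-span end rotations:
  span AB: UDL 4: wL³/(24EI) = 142.9/EI
  span AB: point load 97 at a = 4.75: Pab(L + a)/(6LEI) = 547.1/EI
  span BC: UDL 28.8: wL³/(24EI) = 1389/EI
  span BC: point load 169.5 at a = 5.25: Pab(L + b)/(6LEI) = 1168/EI
  relative rotation θ_0 = (690 + 2557)/EI = 3247/EI
A unit hogging moment at B produces rotation L₁/(3EI) + L₂/(3EI) = 6.667/EI.
Compatibility: M_B·(L₁+L₂)/(3EI) = θ_0, giving M_B = 487.1 kip·ft (hogging).
Span AB, ΣM about A with M_B applied at B: R_B^{AB}·9.5 = 641.2 + 487.1, so R_B^{AB} = 118.8 kip and R_A = 135 − 118.8 = 16.23 kip.
Span BC, ΣM about C: R_B^{BC}·10.5 = 2477 + 487.1, so R_B^{BC} = 282.3 kip and R_C = 471.9 − 282.3 = 189.6 kip.
R_B = 118.8 + 282.3 = 401.1 kip.

R_B = 401.1 kip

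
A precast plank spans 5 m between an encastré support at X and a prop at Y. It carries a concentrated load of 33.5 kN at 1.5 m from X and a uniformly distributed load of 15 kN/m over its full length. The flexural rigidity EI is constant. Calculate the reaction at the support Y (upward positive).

R_Y = 32.2 kN

Remove the prop at Y; the released (primary) structure is a cantilever built in at X.
Downward deflection at the released point Y due to the loads:
  point load 33.5 at a = 1.5: Pa²(3L − a)/(6EI) = 169.6/EI
  UDL 15: wL⁴/(8EI) = 1172/EI
  δ_0 = 1341/EI
Flexibility coefficient — unit upward force at Y: δ_{YY} = L³/(3EI) = 41.67/EI.
The prop prevents deflection at Y: R_Y = δ_0/δ_{YY} = 1341/41.67 = 32.2 kN.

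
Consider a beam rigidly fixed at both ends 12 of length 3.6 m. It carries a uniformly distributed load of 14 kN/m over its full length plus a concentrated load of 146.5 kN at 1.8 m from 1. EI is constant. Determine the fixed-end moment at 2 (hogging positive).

M_2 = 81.05 kN·m

Take the two fixed-end moments M_1, M_2 as redundants; the released structure is the simple span 12.
On the primary (simply-supported) span, the end slopes from the loading are:
  at 1: UDL 14: wL³/(24EI) = 27.22/EI
  at 2: UDL 14: wL³/(24EI) = 27.22/EI
  at 1: point load 146.5 at a = 1.8: Pab(L + b)/(6LEI) = 118.7/EI
  at 2: point load 146.5 at a = 1.8: Pab(L + a)/(6LEI) = 118.7/EI
  θ_10 = 145.9/EI,  θ_20 = 145.9/EI
Flexibility coefficients: a unit moment at one end gives L/(3EI) there and L/(6EI) at the far end, so f₁₁ = f₂₂ = 1.2/EI and f₁₂ = f₂₁ = 0.6/EI.
Compatibility — zero rotation at each built-in end:
  1.2 M_1 + 0.6 M_2 = 145.9
  0.6 M_1 + 1.2 M_2 = 145.9
Solving the pair gives M_1 = 81.05 kN·m and M_2 = 81.05 kN·m (hogging).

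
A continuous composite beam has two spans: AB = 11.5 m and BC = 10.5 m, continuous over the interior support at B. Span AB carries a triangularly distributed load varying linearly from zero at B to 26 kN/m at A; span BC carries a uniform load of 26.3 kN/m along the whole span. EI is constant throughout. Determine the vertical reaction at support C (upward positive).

Insert a hinge at B; M_B is the redundant, and each span becomes simply supported.
Discontinuity in slope at B on the released structure — sum the simple-span end rotations:
  span AB: triangular load, peak 26: 7w₀L³/(360EI) = 768.9/EI
  span BC: UDL 26.3: wL³/(24EI) = 1269/EI
  relative rotation θ_0 = (768.9 + 1269)/EI = 2037/EI
A unit hogging moment at B produces rotation L₁/(3EI) + L₂/(3EI) = 7.333/EI.
Compatibility: M_B·(L₁+L₂)/(3EI) = θ_0, giving M_B = 277.8 kN·m (hogging).
Span BC, ΣM about C: R_B^{BC}·10.5 = 1450 + 277.8, so R_B^{BC} = 164.5 kN and R_C = 276.1 − 164.5 = 111.6 kN.

R_C = 111.6 kN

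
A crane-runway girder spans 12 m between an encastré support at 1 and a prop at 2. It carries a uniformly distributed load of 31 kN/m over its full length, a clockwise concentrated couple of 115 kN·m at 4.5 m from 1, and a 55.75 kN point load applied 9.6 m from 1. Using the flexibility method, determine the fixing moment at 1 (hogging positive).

M_1 = 632.1 kN·m

Choose R_2 as the redundant. The primary structure is the cantilever fixed at 1.
Deflection at 2 on the released cantilever, summing each load's contribution:
  UDL 31: wL⁴/(8EI) = 80352/EI
  clockwise couple 115 at a = 4.5: M₀a(2L − a)/(2EI) = 5046/EI
  point load 55.75 at a = 9.6: Pa²(3L − a)/(6EI) = 22607/EI
  δ_0 = 108004/EI
Flexibility coefficient — unit upward force at 2: δ_{22} = L³/(3EI) = 576/EI.
The prop prevents deflection at 2: R_2 = δ_0/δ_{22} = 108004/576 = 187.5 kN.
Moment equilibrium about 1: M_1 = Σ(load moments about 1) − R_2·L = 2882 − 187.5×12 = 632.1 kN·m.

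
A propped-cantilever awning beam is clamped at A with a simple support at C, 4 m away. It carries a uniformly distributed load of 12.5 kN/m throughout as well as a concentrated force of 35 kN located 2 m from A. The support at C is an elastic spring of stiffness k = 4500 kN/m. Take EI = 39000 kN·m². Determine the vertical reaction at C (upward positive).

Choose R_C as the redundant. The primary structure is the cantilever fixed at A.
Deflection at C on the released cantilever, summing each load's contribution:
  UDL 12.5: wL⁴/(8EI) = 400/EI
  point load 35 at a = 2: Pa²(3L − a)/(6EI) = 233.3/EI
  δ_0 = 633.3/EI
Tip deflection under a unit load at C: L³/(3EI) = 21.33/EI.
With EI = 39000 kN·m²: δ_0 = 0.016239 m and δ_{CC} = 0.000547 m/kN.
Compatibility — the spring shortens by R_C/k under the reaction it provides: δ_0 − R_C·δ_{CC} = R_C/k. With 1/k = 0.000222 m/kN, R_C = δ_0 / (δ_{CC} + 1/k) = 0.016239 / (0.000547 + 0.000222) = 21.11 kN.

R_C = 21.11 kN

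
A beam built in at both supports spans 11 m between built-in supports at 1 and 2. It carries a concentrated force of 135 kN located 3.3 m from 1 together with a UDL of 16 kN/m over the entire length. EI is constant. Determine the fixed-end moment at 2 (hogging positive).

Take the two fixed-end moments M_1, M_2 as redundants; the released structure is the simple span 12.
End rotations of the released simple span under the applied load (×1/EI):
  at 1: point load 135 at a = 3.3: Pab(L + b)/(6LEI) = 971.9/EI
  at 2: point load 135 at a = 3.3: Pab(L + a)/(6LEI) = 743.2/EI
  at 1: UDL 16: wL³/(24EI) = 887.3/EI
  at 2: UDL 16: wL³/(24EI) = 887.3/EI
  θ_10 = 1859/EI,  θ_20 = 1631/EI
Flexibility coefficients: a unit moment at one end gives L/(3EI) there and L/(6EI) at the far end, so f₁₁ = f₂₂ = 3.667/EI and f₁₂ = f₂₁ = 1.833/EI.
Compatibility — zero rotation at each built-in end:
  3.667 M_1 + 1.833 M_2 = 1859
  1.833 M_1 + 3.667 M_2 = 1631
Solving the pair gives M_1 = 379.6 kN·m and M_2 = 254.9 kN·m (hogging).

M_2 = 254.9 kN·m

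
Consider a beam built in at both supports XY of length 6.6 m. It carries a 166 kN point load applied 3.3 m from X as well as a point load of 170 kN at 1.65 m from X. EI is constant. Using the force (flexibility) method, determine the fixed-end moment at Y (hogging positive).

M_Y = 189.5 kN·m

Take the two fixed-end moments M_X, M_Y as redundants; the released structure is the simple span XY.
End rotations of the released simple span under the applied load (×1/EI):
  at X: point load 166 at a = 3.3: Pab(L + b)/(6LEI) = 451.9/EI
  at Y: point load 166 at a = 3.3: Pab(L + a)/(6LEI) = 451.9/EI
  at X: point load 170 at a = 1.65: Pab(L + b)/(6LEI) = 405/EI
  at Y: point load 170 at a = 1.65: Pab(L + a)/(6LEI) = 289.3/EI
  θ_X0 = 856.9/EI,  θ_Y0 = 741.2/EI
Flexibility coefficients: a unit moment at one end gives L/(3EI) there and L/(6EI) at the far end, so f₁₁ = f₂₂ = 2.2/EI and f₁₂ = f₂₁ = 1.1/EI.
Compatibility — zero rotation at each built-in end:
  2.2 M_X + 1.1 M_Y = 856.9
  1.1 M_X + 2.2 M_Y = 741.2
Solving the pair gives M_X = 294.7 kN·m and M_Y = 189.5 kN·m (hogging).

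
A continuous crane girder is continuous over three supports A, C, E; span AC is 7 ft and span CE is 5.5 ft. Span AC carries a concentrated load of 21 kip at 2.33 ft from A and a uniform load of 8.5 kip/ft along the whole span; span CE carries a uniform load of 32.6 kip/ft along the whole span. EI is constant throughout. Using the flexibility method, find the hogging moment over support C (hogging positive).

Insert a hinge at C; M_C is the redundant, and each span becomes simply supported.
Discontinuity in slope at C on the released structure — sum the simple-span end rotations:
  span AC: point load 21 at a = 2.33: Pab(L + a)/(6LEI) = 50.76/EI
  span AC: UDL 8.5: wL³/(24EI) = 121.5/EI
  span CE: UDL 32.6: wL³/(24EI) = 226/EI
  relative rotation θ_0 = (172.2 + 226)/EI = 398.2/EI
A unit hogging moment at C produces rotation L₁/(3EI) + L₂/(3EI) = 4.167/EI.
Slope continuity at C: θ_0 = M_C·4.167/EI, so M_C = 398.2/4.167 = 95.58 kip·ft (hogging).

M_C = 95.58 kip·ft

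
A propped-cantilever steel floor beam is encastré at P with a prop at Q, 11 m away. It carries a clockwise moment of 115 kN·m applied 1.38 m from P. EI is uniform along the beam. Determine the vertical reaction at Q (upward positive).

R_Q = 3.688 kN

Release the roller at Q. Primary structure: cantilever fixed at P.
Free-end deflection of the primary structure under the applied loading (downward +):
  clockwise couple 115 at a = 1.38: M₀a(2L − a)/(2EI) = 1636/EI
Tip deflection under a unit load at Q: L³/(3EI) = 443.7/EI.
The prop prevents deflection at Q: R_Q = δ_0/δ_{QQ} = 1636/443.7 = 3.688 kN.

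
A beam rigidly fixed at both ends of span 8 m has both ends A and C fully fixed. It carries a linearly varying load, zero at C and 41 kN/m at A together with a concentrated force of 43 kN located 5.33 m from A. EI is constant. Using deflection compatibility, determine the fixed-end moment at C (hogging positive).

M_C = 138.4 kN·m

Release both end moments; the primary structure is a simply-supported span AC with redundants M_A and M_C.
On the primary (simply-supported) span, the end slopes from the loading are:
  at A: triangular load, peak 41: w₀L³/(45EI) = 466.5/EI
  at C: triangular load, peak 41: 7w₀L³/(360EI) = 408.2/EI
  at A: point load 43 at a = 5.33: Pab(L + b)/(6LEI) = 136/EI
  at C: point load 43 at a = 5.33: Pab(L + a)/(6LEI) = 169.9/EI
  θ_A0 = 602.5/EI,  θ_C0 = 578.1/EI
Flexibility coefficients: a unit moment at one end gives L/(3EI) there and L/(6EI) at the far end, so f₁₁ = f₂₂ = 2.667/EI and f₁₂ = f₂₁ = 1.333/EI.
Compatibility — zero rotation at each built-in end:
  2.667 M_A + 1.333 M_C = 602.5
  1.333 M_A + 2.667 M_C = 578.1
Solving the pair gives M_A = 156.7 kN·m and M_C = 138.4 kN·m (hogging).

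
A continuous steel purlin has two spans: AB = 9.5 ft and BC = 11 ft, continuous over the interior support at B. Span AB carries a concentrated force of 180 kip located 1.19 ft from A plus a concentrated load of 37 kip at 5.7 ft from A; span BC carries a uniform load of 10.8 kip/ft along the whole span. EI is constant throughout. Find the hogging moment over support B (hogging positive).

M_B = 167.8 kip·ft

Insert a hinge at B; M_B is the redundant, and each span becomes simply supported.
Discontinuity in slope at B on the released structure — sum the simple-span end rotations:
  span AB: point load 180 at a = 1.19: Pab(L + a)/(6LEI) = 333.8/EI
  span AB: point load 37 at a = 5.7: Pab(L + a)/(6LEI) = 213.7/EI
  span BC: UDL 10.8: wL³/(24EI) = 599/EI
  relative rotation θ_0 = (547.5 + 599)/EI = 1146/EI
A unit hogging moment at B produces rotation L₁/(3EI) + L₂/(3EI) = 6.833/EI.
Slope continuity at B: θ_0 = M_B·6.833/EI, so M_B = 1146/6.833 = 167.8 kip·ft (hogging).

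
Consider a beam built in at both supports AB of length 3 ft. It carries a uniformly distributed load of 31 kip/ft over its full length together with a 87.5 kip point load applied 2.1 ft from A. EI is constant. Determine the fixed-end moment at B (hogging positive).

M_B = 61.84 kip·ft

Take the two fixed-end moments M_A, M_B as redundants; the released structure is the simple span AB.
End rotations of the released simple span under the applied load (×1/EI):
  at A: UDL 31: wL³/(24EI) = 34.88/EI
  at B: UDL 31: wL³/(24EI) = 34.88/EI
  at A: point load 87.5 at a = 2.1: Pab(L + b)/(6LEI) = 35.83/EI
  at B: point load 87.5 at a = 2.1: Pab(L + a)/(6LEI) = 46.86/EI
  θ_A0 = 70.71/EI,  θ_B0 = 81.73/EI
Flexibility coefficients: a unit moment at one end gives L/(3EI) there and L/(6EI) at the far end, so f₁₁ = f₂₂ = 1/EI and f₁₂ = f₂₁ = 0.5/EI.
Compatibility — zero rotation at each built-in end:
  1 M_A + 0.5 M_B = 70.71
  0.5 M_A + 1 M_B = 81.73
Solving the pair gives M_A = 39.79 kip·ft and M_B = 61.84 kip·ft (hogging).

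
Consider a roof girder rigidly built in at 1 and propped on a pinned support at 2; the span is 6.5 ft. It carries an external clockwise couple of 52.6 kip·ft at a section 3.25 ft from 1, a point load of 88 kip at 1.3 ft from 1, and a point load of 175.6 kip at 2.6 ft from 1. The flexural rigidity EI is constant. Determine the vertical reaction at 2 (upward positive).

Remove the prop at 2; the released (primary) structure is a cantilever built in at 1.
Deflection at 2 on the released cantilever, summing each load's contribution:
  clockwise couple 52.6 at a = 3.25: M₀a(2L − a)/(2EI) = 833.4/EI
  point load 88 at a = 1.3: Pa²(3L − a)/(6EI) = 451.1/EI
  point load 175.6 at a = 2.6: Pa²(3L − a)/(6EI) = 3344/EI
  δ_0 = 4628/EI
Tip deflection under a unit load at 2: L³/(3EI) = 91.54/EI.
The prop prevents deflection at 2: R_2 = δ_0/δ_{22} = 4628/91.54 = 50.56 kip.

R_2 = 50.56 kip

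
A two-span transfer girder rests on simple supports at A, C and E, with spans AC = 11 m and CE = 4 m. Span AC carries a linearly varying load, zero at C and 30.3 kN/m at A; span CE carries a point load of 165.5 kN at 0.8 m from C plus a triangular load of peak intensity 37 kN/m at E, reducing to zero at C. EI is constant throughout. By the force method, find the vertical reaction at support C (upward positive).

Take M_C as the redundant. Released structure: two simple spans AC and CE with a hinge at C.
End slopes at the hinge C, treating each span as simply supported:
  span AC: triangular load, peak 30.3: 7w₀L³/(360EI) = 784.2/EI
  span CE: point load 165.5 at a = 0.8: Pab(L + b)/(6LEI) = 127.1/EI
  span CE: triangular load, peak 37: 7w₀L³/(360EI) = 46.04/EI
  relative rotation θ_0 = (784.2 + 173.1)/EI = 957.3/EI
A unit hogging moment at C produces rotation L₁/(3EI) + L₂/(3EI) = 5/EI.
Slope continuity at C: θ_0 = M_C·5/EI, so M_C = 957.3/5 = 191.5 kN·m (hogging).
Span AC, ΣM about A with M_C applied at C: R_C^{AC}·11 = 611 + 191.5, so R_C^{AC} = 72.96 kN and R_A = 166.7 − 72.96 = 93.69 kN.
Span CE, ΣM about E: R_C^{CE}·4 = 628.3 + 191.5, so R_C^{CE} = 204.9 kN and R_E = 239.5 − 204.9 = 34.57 kN.
R_C = 72.96 + 204.9 = 277.9 kN.

R_C = 277.9 kN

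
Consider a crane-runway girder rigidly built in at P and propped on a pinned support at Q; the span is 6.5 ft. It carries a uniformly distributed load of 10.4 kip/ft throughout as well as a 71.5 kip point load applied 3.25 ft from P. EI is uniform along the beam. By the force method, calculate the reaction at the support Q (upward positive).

R_Q = 47.69 kip

Choose R_Q as the redundant. The primary structure is the cantilever fixed at P.
Primary-structure tip deflection at Q by superposition:
  UDL 10.4: wL⁴/(8EI) = 2321/EI
  point load 71.5 at a = 3.25: Pa²(3L − a)/(6EI) = 2045/EI
  δ_0 = 4366/EI
Tip deflection under a unit load at Q: L³/(3EI) = 91.54/EI.
The prop prevents deflection at Q: R_Q = δ_0/δ_{QQ} = 4366/91.54 = 47.69 kip.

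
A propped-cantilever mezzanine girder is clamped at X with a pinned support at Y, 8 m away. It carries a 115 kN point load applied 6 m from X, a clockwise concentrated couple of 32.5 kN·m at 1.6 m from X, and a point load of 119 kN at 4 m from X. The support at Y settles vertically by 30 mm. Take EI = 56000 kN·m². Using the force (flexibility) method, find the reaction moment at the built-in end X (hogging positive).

Remove the prop at Y; the released (primary) structure is a cantilever built in at X.
Primary-structure tip deflection at Y by superposition:
  point load 115 at a = 6: Pa²(3L − a)/(6EI) = 12420/EI
  clockwise couple 32.5 at a = 1.6: M₀a(2L − a)/(2EI) = 374.4/EI
  point load 119 at a = 4: Pa²(3L − a)/(6EI) = 6347/EI
  δ_0 = 19141/EI
Flexibility coefficient — unit upward force at Y: δ_{YY} = L³/(3EI) = 170.7/EI.
With EI = 56000 kN·m²: δ_0 = 0.3418 m and δ_{YY} = 0.003048 m/kN.
Compatibility — the beam at Y must follow the support down by 0.03 m: δ_0 − R_Y·δ_{YY} = 0.03, so R_Y = (0.3418 − 0.03)/0.003048 = 102.3 kN.
Moment equilibrium about X: M_X = Σ(load moments about X) − R_Y·L = 1198 − 102.3×8 = 380 kN·m.

M_X = 380 kN·m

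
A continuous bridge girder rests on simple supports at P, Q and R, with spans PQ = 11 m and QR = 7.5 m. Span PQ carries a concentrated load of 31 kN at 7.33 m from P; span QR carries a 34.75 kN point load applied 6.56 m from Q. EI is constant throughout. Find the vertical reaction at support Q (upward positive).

R_Q = 34.9 kN

Insert a hinge at Q; M_Q is the redundant, and each span becomes simply supported.
Discontinuity in slope at Q on the released structure — sum the simple-span end rotations:
  span PQ: point load 31 at a = 7.33: Pab(L + a)/(6LEI) = 231.6/EI
  span QR: point load 34.75 at a = 6.56: Pab(L + b)/(6LEI) = 40.19/EI
  relative rotation θ_0 = (231.6 + 40.19)/EI = 271.8/EI
A unit hogging moment at Q produces rotation L₁/(3EI) + L₂/(3EI) = 6.167/EI.
Slope continuity at Q: θ_0 = M_Q·6.167/EI, so M_Q = 271.8/6.167 = 44.08 kN·m (hogging).
Span PQ, ΣM about P with M_Q applied at Q: R_Q^{PQ}·11 = 227.2 + 44.08, so R_Q^{PQ} = 24.66 kN and R_P = 31 − 24.66 = 6.336 kN.
Span QR, ΣM about R: R_Q^{QR}·7.5 = 32.66 + 44.08, so R_Q^{QR} = 10.23 kN and R_R = 34.75 − 10.23 = 24.52 kN.
R_Q = 24.66 + 10.23 = 34.9 kN.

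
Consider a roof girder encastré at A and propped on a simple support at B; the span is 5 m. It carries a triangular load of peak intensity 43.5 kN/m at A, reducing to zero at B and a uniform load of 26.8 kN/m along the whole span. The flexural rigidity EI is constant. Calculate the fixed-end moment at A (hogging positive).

Take the reaction at B as the redundant and release it; the primary structure is a cantilever fixed at A.
Primary-structure tip deflection at B by superposition:
  triangular load, peak 43.5 at the fixed end: w₀L⁴/(30EI) = 906.2/EI
  UDL 26.8: wL⁴/(8EI) = 2094/EI
  δ_0 = 3000/EI
Flexibility coefficient — unit upward force at B: δ_{BB} = L³/(3EI) = 41.67/EI.
The prop prevents deflection at B: R_B = δ_0/δ_{BB} = 3000/41.67 = 72 kN.
Moment equilibrium about A: M_A = Σ(load moments about A) − R_B·L = 516.2 − 72×5 = 156.2 kN·m.

M_A = 156.2 kN·m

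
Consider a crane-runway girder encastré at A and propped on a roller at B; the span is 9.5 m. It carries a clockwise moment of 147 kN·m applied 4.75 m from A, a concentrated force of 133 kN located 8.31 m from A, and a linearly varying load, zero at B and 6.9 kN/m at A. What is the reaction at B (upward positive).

Take the reaction at B as the redundant and release it; the primary structure is a cantilever fixed at A.
Free-end deflection of the primary structure under the applied loading (downward +):
  clockwise couple 147 at a = 4.75: M₀a(2L − a)/(2EI) = 4975/EI
  point load 133 at a = 8.31: Pa²(3L − a)/(6EI) = 30906/EI
  triangular load, peak 6.9 at the fixed end: w₀L⁴/(30EI) = 1873/EI
  δ_0 = 37754/EI
Tip deflection under a unit load at B: L³/(3EI) = 285.8/EI.
The prop prevents deflection at B: R_B = δ_0/δ_{BB} = 37754/285.8 = 132.1 kN.

R_B = 132.1 kN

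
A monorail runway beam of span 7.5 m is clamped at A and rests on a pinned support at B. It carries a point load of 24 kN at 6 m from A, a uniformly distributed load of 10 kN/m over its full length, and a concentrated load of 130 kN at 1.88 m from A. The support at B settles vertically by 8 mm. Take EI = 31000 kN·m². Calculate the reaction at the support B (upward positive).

Release the roller at B. Primary structure: cantilever fixed at A.
Downward deflection at the released point B due to the loads:
  point load 24 at a = 6: Pa²(3L − a)/(6EI) = 2376/EI
  UDL 10: wL⁴/(8EI) = 3955/EI
  point load 130 at a = 1.88: Pa²(3L − a)/(6EI) = 1579/EI
  δ_0 = 7910/EI
Flexibility coefficient — unit upward force at B: δ_{BB} = L³/(3EI) = 140.6/EI.
With EI = 31000 kN·m²: δ_0 = 0.25517 m and δ_{BB} = 0.004536 m/kN.
Compatibility — the beam at B must follow the support down by 0.008 m: δ_0 − R_B·δ_{BB} = 0.008, so R_B = (0.25517 − 0.008)/0.004536 = 54.49 kN.

R_B = 54.49 kN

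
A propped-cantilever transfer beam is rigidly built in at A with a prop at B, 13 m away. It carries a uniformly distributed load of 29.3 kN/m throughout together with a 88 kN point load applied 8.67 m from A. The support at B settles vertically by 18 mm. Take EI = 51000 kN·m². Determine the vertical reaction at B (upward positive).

Release the roller at B. Primary structure: cantilever fixed at A.
Free-end deflection of the primary structure under the applied loading (downward +):
  UDL 29.3: wL⁴/(8EI) = 104605/EI
  point load 88 at a = 8.67: Pa²(3L − a)/(6EI) = 33438/EI
  δ_0 = 138043/EI
Flexibility coefficient — unit upward force at B: δ_{BB} = L³/(3EI) = 732.3/EI.
With EI = 51000 kN·m²: δ_0 = 2.7067 m and δ_{BB} = 0.014359 m/kN.
Compatibility — the beam at B must follow the support down by 0.018 m: δ_0 − R_B·δ_{BB} = 0.018, so R_B = (2.7067 − 0.018)/0.014359 = 187.2 kN.

R_B = 187.2 kN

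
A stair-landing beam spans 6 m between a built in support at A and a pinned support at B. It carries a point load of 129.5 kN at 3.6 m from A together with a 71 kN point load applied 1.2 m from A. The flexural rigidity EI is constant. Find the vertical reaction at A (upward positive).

Take the reaction at B as the redundant and release it; the primary structure is a cantilever fixed at A.
Deflection at B on the released cantilever, summing each load's contribution:
  point load 129.5 at a = 3.6: Pa²(3L − a)/(6EI) = 4028/EI
  point load 71 at a = 1.2: Pa²(3L − a)/(6EI) = 286.3/EI
  δ_0 = 4314/EI
Flexibility coefficient — unit upward force at B: δ_{BB} = L³/(3EI) = 72/EI.
The prop prevents deflection at B: R_B = δ_0/δ_{BB} = 4314/72 = 59.92 kN.
Vertical equilibrium: R_A = ΣP − R_B = 200.5 − 59.92 = 140.6 kN.

R_A = 140.6 kN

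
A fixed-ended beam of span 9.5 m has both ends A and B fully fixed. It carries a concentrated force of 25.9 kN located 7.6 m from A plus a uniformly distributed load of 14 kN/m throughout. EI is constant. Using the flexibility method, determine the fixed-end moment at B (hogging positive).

Take the two fixed-end moments M_A, M_B as redundants; the released structure is the simple span AB.
Simple-span end rotations at A and B under the given loads:
  at A: point load 25.9 at a = 7.6: Pab(L + b)/(6LEI) = 74.8/EI
  at B: point load 25.9 at a = 7.6: Pab(L + a)/(6LEI) = 112.2/EI
  at A: UDL 14: wL³/(24EI) = 500.1/EI
  at B: UDL 14: wL³/(24EI) = 500.1/EI
  θ_A0 = 574.9/EI,  θ_B0 = 612.3/EI
Flexibility coefficients: a unit moment at one end gives L/(3EI) there and L/(6EI) at the far end, so f₁₁ = f₂₂ = 3.167/EI and f₁₂ = f₂₁ = 1.583/EI.
Compatibility — zero rotation at each built-in end:
  3.167 M_A + 1.583 M_B = 574.9
  1.583 M_A + 3.167 M_B = 612.3
Solving the pair gives M_A = 113.2 kN·m and M_B = 136.8 kN·m (hogging).

M_B = 136.8 kN·m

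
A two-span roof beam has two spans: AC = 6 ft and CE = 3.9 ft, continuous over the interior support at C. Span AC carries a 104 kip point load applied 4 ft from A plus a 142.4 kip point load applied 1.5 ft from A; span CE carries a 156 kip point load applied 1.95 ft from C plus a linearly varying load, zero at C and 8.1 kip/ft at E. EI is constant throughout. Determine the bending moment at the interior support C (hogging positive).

Take M_C as the redundant. Released structure: two simple spans AC and CE with a hinge at C.
Discontinuity in slope at C on the released structure — sum the simple-span end rotations:
  span AC: point load 104 at a = 4: Pab(L + a)/(6LEI) = 231.1/EI
  span AC: point load 142.4 at a = 1.5: Pab(L + a)/(6LEI) = 200.2/EI
  span CE: point load 156 at a = 1.95: Pab(L + b)/(6LEI) = 148.3/EI
  span CE: triangular load, peak 8.1: 7w₀L³/(360EI) = 9.343/EI
  relative rotation θ_0 = (431.4 + 157.6)/EI = 589/EI
A unit hogging moment at C produces rotation L₁/(3EI) + L₂/(3EI) = 3.3/EI.
Compatibility: M_C·(L₁+L₂)/(3EI) = θ_0, giving M_C = 178.5 kip·ft (hogging).

M_C = 178.5 kip·ft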